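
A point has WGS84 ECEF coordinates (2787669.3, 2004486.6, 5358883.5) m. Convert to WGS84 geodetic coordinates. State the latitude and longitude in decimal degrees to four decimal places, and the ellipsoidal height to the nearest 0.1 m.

λ = atan2(Y, X) = 35.71819950°; p = √(X²+Y²) = 3433521.0 m.
Bowring's method on WGS84 (a = 6378137 m, b = 6356752.314 m) gives φ = 57.52620018°, h = 1533.417 m.

lat 57.5262°, lon 35.7182°, h 1533.4 m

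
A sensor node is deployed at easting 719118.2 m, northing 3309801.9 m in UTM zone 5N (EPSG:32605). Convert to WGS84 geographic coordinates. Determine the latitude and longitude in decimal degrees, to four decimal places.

Zone 5N: λ₀ = -153°, k₀ = 0.9996, false easting 500000 m.
Meridian distance M = (N − FN)/k₀ = 3311126.4 m.
Inverse transverse Mercator on WGS84 gives φ = 29.89940002°, λ = -150.73069979°.

lat 29.8994°, lon -150.7307°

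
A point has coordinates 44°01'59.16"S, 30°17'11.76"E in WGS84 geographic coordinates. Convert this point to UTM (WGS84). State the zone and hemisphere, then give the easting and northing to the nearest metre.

Longitude 30.2866° lies in the 6° band [30°, 36°), giving zone 36; latitude is south of the equator, so 36S.
Zone 36 central meridian λ₀ = 6×36 − 183 = 33°; Δλ = -2.7134°.
Transverse Mercator on WGS84 with k₀ = 0.9996 gives E = 282573.685 m, N = 5120870.909 m.

Zone 36S: E 282574 m, N 5120871 m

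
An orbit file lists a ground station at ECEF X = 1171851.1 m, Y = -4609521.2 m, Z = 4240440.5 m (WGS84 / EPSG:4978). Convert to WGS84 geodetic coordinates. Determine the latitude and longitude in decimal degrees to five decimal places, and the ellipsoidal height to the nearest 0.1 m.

lat 41.91040°, lon -75.73620°, h 3350.1 m

λ = atan2(Y, X) = -75.73620070°; p = √(X²+Y²) = 4756145.6 m.
Bowring's method on WGS84 (a = 6378137 m, b = 6356752.314 m) gives φ = 41.91039950°, h = 3350.090 m.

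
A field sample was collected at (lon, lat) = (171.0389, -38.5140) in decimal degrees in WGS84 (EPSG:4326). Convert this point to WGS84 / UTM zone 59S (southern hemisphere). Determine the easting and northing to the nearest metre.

Zone 59 central meridian λ₀ = 6×59 − 183 = 171°; Δλ = +0.0389°.
Transverse Mercator on WGS84 with k₀ = 0.9996 gives E = 503391.341 m, N = 5737152.393 m.

E 503391 m, N 5737152 m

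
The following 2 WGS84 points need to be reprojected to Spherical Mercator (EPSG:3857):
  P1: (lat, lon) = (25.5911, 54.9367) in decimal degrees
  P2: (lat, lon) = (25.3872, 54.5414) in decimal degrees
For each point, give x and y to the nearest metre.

Web Mercator: x = R·λ, y = R·ln tan(π/4+φ/2), R = 6378137 m.
P1 (25.5911°, 54.9367°) → (6115525.470, 2948524.436) m.
P2 (25.3872°, 54.5414°) → (6071520.875, 2923378.876) m.

P1: x 6115525 m, y 2948524 m; P2: x 6071521 m, y 2923379 m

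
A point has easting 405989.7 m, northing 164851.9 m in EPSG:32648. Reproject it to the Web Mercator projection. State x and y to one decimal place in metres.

x 11594470.4 m, y 166029.5 m

Unproject from UTM 48N (λ₀ = 105°) → φ = 1.49130022°, λ = 104.15489964°.
Web Mercator (R = 6378137 m): x = 11594470.391 m, y = 166029.528 m.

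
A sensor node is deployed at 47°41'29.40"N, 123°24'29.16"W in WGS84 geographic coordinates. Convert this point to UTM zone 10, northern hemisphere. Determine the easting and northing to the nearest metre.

E 469377 m, N 5282093 m

Zone 10 central meridian λ₀ = 6×10 − 183 = -123°; Δλ = -0.4081°.
Transverse Mercator on WGS84 with k₀ = 0.9996 gives E = 469376.549 m, N = 5282093.311 m.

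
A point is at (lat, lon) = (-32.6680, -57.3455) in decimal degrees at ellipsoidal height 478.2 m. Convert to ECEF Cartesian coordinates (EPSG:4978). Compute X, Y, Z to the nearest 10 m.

WGS84: a = 6378137 m, e² = 0.006694380; N(φ) = a/√(1−e²sin²φ) = 6384366.138 m.
X = (N+h)·cosφ·cosλ = 2900113.090 m; Y = (N+h)·cosφ·sinλ = -4525291.126 m; Z = (N(1−e²)+h)·sinφ = -3423279.570 m.

X 2900110 m, Y -4525290 m, Z -3423280 m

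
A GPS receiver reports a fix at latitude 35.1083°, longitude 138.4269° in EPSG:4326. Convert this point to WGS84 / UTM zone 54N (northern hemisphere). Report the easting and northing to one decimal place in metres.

Zone 54 central meridian λ₀ = 6×54 − 183 = 141°; Δλ = -2.5731°.
Transverse Mercator on WGS84 with k₀ = 0.9996 gives E = 265483.24998 m, N = 3888083.013 m.

E 265483.2 m, N 3888083.0 m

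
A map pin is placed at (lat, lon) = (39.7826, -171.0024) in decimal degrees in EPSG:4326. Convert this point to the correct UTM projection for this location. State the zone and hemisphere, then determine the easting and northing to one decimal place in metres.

Longitude -171.0024° lies in the 6° band [-174°, -168°), giving zone 2; latitude is north of the equator, so 2N.
Zone 2 central meridian λ₀ = 6×2 − 183 = -171°; Δλ = -0.0024°.
Transverse Mercator on WGS84 with k₀ = 0.9996 gives E = 499794.489 m, N = 4403628.402 m.

Zone 2N: E 499794.5 m, N 4403628.4 m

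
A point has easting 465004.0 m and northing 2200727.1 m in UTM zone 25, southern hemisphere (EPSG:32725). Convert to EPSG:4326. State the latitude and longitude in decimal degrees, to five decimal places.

lat -70.29710°, lon -33.93010°

Zone 25S: λ₀ = -33°, k₀ = 0.9996, false easting 500000 m, false northing 10000000 m.
Meridian distance M = (N − FN)/k₀ = -7802393.9 m.
Inverse transverse Mercator on WGS84 gives φ = -70.29709966°, λ = -33.93009942°.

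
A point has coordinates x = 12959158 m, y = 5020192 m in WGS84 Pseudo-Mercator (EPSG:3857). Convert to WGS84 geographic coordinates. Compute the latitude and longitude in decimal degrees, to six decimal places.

lat 41.053201°, lon 116.414097°

R = 6378137 m. λ = x/R = 116.41409701°.
φ = 2·arctan(exp(y/R)) − 90° = 2·arctan(2.19700) − 90° = 41.05320121°.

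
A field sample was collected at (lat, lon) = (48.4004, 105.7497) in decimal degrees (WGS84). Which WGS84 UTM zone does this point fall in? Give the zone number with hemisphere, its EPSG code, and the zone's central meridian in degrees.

Zone 48N (EPSG:32648), central meridian 105°

UTM zone = ⌊(λ + 180)/6⌋ + 1; 105.7497° ∈ [102°, 108°) → zone 48.
Hemisphere: N (φ ≥ 0).
Central meridian λ₀ = 6×48 − 183 = 105°.
EPSG code: 32648.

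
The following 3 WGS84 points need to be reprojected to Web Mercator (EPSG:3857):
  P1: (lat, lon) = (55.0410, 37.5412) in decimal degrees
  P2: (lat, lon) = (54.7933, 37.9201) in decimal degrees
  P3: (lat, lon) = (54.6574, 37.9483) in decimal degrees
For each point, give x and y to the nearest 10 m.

Web Mercator: x = R·λ, y = R·ln tan(π/4+φ/2), R = 6378137 m.
P1 (55.0410°, 37.5412°) → (4179067.268, 7369827.447) m.
P2 (54.7933°, 37.9201°) → (4221246.223, 7321852.761) m.
P3 (54.6574°, 37.9483°) → (4224385.432, 7295656.347) m.

P1: x 4179070 m, y 7369830 m; P2: x 4221250 m, y 7321850 m; P3: x 4224390 m, y 7295660 m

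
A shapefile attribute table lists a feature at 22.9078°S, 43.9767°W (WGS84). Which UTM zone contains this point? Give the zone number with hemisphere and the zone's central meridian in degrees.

Zone 23S, central meridian -45°

UTM zone = ⌊(λ + 180)/6⌋ + 1; -43.9767° ∈ [-48°, -42°) → zone 23.
Hemisphere: S (φ < 0).
Central meridian λ₀ = 6×23 − 183 = -45°.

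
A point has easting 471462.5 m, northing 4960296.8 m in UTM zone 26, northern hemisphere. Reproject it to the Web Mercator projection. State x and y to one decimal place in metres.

Unproject from UTM 26N (λ₀ = -27°) → φ = 44.79550037°, λ = -27.36079959°.
Web Mercator (R = 6378137 m): x = -3045790.278 m, y = 5589384.454 m.

x -3045790.3 m, y 5589384.5 m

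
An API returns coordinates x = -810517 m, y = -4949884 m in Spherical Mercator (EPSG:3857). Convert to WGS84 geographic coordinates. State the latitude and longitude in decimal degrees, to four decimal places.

R = 6378137 m. λ = x/R = -7.28099809°.
φ = 2·arctan(exp(y/R)) − 90° = 2·arctan(0.46021) − 90° = -40.57519834°.

lat -40.5752°, lon -7.2810°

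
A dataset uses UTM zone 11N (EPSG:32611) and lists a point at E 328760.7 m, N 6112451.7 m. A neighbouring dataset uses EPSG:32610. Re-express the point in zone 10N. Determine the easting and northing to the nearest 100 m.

UTM 11N → geographic: φ = 55.12910026°, λ = -119.68590026°.
UTM 10N (λ₀ = -123°) forward: E = 711276.089 m, N = 6114173.199 m.

E 711300 m, N 6114200 m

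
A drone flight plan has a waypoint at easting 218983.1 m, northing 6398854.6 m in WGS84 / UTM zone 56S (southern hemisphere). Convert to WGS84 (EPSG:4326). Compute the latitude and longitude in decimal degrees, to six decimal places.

lat -32.512100°, lon 150.008700°

Zone 56S: λ₀ = 153°, k₀ = 0.9996, false easting 500000 m, false northing 10000000 m.
Meridian distance M = (N − FN)/k₀ = -3602586.4 m.
Inverse transverse Mercator on WGS84 gives φ = -32.51210031°, λ = 150.00870014°.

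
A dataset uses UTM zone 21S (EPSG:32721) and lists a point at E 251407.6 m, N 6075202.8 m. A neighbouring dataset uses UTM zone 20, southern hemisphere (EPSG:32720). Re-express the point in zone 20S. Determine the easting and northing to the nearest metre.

E 796084 m, N 6073760 m

UTM 21S → geographic: φ = -35.43560041°, λ = -59.73849994°.
UTM 20S (λ₀ = -63°) forward: E = 796084.275 m, N = 6073759.716 m.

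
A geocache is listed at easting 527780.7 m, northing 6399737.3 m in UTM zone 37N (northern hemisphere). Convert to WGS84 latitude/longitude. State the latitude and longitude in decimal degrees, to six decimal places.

lat 57.738900°, lon 39.466600°

Zone 37N: λ₀ = 39°, k₀ = 0.9996, false easting 500000 m.
Meridian distance M = (N − FN)/k₀ = 6402298.2 m.
Inverse transverse Mercator on WGS84 gives φ = 57.73889959°, λ = 39.46660012°.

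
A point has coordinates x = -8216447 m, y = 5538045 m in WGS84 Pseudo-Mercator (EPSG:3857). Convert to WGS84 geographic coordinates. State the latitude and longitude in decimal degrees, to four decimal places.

R = 6378137 m. λ = x/R = -73.80959921°.
φ = 2·arctan(exp(y/R)) − 90° = 2·arctan(2.38282) − 90° = 44.46729980°.

lat 44.4673°, lon -73.8096°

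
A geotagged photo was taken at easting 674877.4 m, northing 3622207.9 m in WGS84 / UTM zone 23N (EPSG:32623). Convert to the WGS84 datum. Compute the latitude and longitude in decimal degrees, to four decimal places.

lat 32.7238°, lon -43.1339°

Zone 23N: λ₀ = -45°, k₀ = 0.9996, false easting 500000 m.
Meridian distance M = (N − FN)/k₀ = 3623657.4 m.
Inverse transverse Mercator on WGS84 gives φ = 32.72379991°, λ = -43.13389953°.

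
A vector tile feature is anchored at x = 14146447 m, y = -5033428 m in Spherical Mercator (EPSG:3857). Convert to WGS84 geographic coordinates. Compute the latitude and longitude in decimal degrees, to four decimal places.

R = 6378137 m. λ = x/R = 127.07969556°.
φ = 2·arctan(exp(y/R)) − 90° = 2·arctan(0.45422) − 90° = -41.14280336°.

lat -41.1428°, lon 127.0797°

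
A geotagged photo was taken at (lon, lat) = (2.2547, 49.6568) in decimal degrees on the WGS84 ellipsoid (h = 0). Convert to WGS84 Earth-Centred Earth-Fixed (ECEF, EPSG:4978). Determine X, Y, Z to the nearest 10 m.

WGS84: a = 6378137 m, e² = 0.006694380; N(φ) = a/√(1−e²sin²φ) = 6390575.235 m.
X = (N+h)·cosφ·cosλ = 4133829.559 m; Y = (N+h)·cosφ·sinλ = 162758.230 m; Z = (N(1−e²)+h)·sinφ = 4838164.681 m.

X 4133830 m, Y 162760 m, Z 4838160 m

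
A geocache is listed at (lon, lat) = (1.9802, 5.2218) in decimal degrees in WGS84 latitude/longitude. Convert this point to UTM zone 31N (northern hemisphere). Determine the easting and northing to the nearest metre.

E 386984 m, N 577273 m

Zone 31 central meridian λ₀ = 6×31 − 183 = 3°; Δλ = -1.0198°.
Transverse Mercator on WGS84 with k₀ = 0.9996 gives E = 386983.704 m, N = 577273.360 m.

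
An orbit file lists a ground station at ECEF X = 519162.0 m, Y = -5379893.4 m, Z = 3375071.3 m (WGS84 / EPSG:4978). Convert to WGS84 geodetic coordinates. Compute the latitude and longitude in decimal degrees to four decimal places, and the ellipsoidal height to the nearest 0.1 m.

λ = atan2(Y, X) = -84.48800050°; p = √(X²+Y²) = 5404885.0 m.
Bowring's method on WGS84 (a = 6378137 m, b = 6356752.314 m) gives φ = 32.15579999°, h = 2.130 m.

lat 32.1558°, lon -84.4880°, h 2.1 m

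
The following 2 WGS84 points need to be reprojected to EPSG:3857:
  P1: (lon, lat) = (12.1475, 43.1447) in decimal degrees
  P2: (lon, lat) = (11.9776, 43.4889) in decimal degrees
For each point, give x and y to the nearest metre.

P1: x 1352254 m, y 5334023 m; P2: x 1333340 m, y 5386686 m

Web Mercator: x = R·λ, y = R·ln tan(π/4+φ/2), R = 6378137 m.
P1 (43.1447°, 12.1475°) → (1352253.514, 5334022.662) m.
P2 (43.4889°, 11.9776°) → (1333340.333, 5386685.969) m.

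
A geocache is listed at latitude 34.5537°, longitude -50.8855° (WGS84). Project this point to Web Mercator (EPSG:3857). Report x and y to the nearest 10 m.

x -5664550 m, y 4103390 m

Web Mercator is spherical with R = a = 6378137 m.
x = R·λ = 6378137 × -0.888119517 = -5664547.949 m.
y = R·ln tan(π/4 + φ/2) = 6378137 × 0.643353216 = 4103394.948 m.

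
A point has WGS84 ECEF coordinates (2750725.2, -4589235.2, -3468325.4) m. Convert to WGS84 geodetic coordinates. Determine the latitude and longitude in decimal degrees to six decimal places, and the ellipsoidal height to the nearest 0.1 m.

lat -33.128200°, lon -59.062101°, h 4485.0 m

λ = atan2(Y, X) = -59.06210065°; p = √(X²+Y²) = 5350473.7 m.
Bowring's method on WGS84 (a = 6378137 m, b = 6356752.314 m) gives φ = -33.12820003°, h = 4485.024 m.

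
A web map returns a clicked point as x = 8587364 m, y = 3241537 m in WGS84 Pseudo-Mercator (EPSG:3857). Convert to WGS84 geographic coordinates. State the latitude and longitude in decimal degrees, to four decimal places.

lat 27.9410°, lon 77.1416°

R = 6378137 m. λ = x/R = 77.14160331°.
φ = 2·arctan(exp(y/R)) − 90° = 2·arctan(1.66234) − 90° = 27.94099783°.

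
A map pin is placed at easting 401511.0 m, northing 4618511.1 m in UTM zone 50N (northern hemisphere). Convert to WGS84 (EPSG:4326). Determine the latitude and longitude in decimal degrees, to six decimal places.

Zone 50N: λ₀ = 117°, k₀ = 0.9996, false easting 500000 m.
Meridian distance M = (N − FN)/k₀ = 4620359.2 m.
Inverse transverse Mercator on WGS84 gives φ = 41.71229967°, λ = 115.81610007°.

lat 41.712300°, lon 115.816100°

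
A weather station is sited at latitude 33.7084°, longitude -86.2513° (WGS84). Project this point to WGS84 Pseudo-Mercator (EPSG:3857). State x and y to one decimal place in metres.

x -9601450.8 m, y 3989714.2 m

Web Mercator is spherical with R = a = 6378137 m.
x = R·λ = 6378137 × -1.505369169 = -9601450.796 m.
y = R·ln tan(π/4 + φ/2) = 6378137 × 0.625529705 = 3989714.155 m.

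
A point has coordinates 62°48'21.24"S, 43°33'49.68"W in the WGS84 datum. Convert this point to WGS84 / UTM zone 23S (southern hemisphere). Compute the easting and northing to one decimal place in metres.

E 573225.3 m, N 3035220.2 m

Zone 23 central meridian λ₀ = 6×23 − 183 = -45°; Δλ = +1.4362°.
Transverse Mercator on WGS84 with k₀ = 0.9996 gives E = 573225.315 m, N = 3035220.175 m.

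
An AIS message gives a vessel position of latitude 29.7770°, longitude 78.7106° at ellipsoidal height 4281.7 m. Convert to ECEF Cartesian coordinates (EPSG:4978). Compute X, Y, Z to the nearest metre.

WGS84: a = 6378137 m, e² = 0.006694380; N(φ) = a/√(1−e²sin²φ) = 6383408.941 m.
X = (N+h)·cosφ·cosλ = 1085376.618 m; Y = (N+h)·cosφ·sinλ = 5437014.067 m; Z = (N(1−e²)+h)·sinφ = 3151068.271 m.

X 1085377 m, Y 5437014 m, Z 3151068 m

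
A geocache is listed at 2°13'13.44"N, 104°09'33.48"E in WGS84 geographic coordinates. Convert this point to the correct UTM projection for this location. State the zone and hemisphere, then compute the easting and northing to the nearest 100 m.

Longitude 104.1593° lies in the 6° band [102°, 108°), giving zone 48; latitude is north of the equator, so 48N.
Zone 48 central meridian λ₀ = 6×48 − 183 = 105°; Δλ = -0.8407°.
Transverse Mercator on WGS84 with k₀ = 0.9996 gives E = 406517.540 m, N = 245448.721 m.

Zone 48N: E 406500 m, N 245400 m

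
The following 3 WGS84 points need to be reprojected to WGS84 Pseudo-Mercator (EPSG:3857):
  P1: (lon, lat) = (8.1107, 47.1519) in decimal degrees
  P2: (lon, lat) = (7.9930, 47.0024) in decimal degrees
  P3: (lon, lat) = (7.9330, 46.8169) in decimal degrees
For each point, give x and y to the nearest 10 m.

P1: x 902880 m, y 5966900 m; P2: x 889780 m, y 5942470 m; P3: x 883100 m, y 5912240 m

Web Mercator: x = R·λ, y = R·ln tan(π/4+φ/2), R = 6378137 m.
P1 (47.1519°, 8.1107°) → (902878.994, 5966903.360) m.
P2 (47.0024°, 7.9930°) → (889776.690, 5942465.822) m.
P3 (46.8169°, 7.9330°) → (883097.520, 5912238.535) m.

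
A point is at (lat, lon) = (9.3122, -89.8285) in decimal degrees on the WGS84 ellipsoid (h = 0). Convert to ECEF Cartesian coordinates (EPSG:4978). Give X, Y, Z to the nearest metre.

X 18841 m, Y -6294605 m, Z 1025252 m

WGS84: a = 6378137 m, e² = 0.006694380; N(φ) = a/√(1−e²sin²φ) = 6378696.066 m.
X = (N+h)·cosφ·cosλ = 18841.317 m; Y = (N+h)·cosφ·sinλ = -6294604.842 m; Z = (N(1−e²)+h)·sinφ = 1025252.314 m.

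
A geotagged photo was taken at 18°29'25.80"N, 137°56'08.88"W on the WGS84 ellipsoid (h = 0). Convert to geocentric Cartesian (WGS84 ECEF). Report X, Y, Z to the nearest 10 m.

WGS84: a = 6378137 m, e² = 0.006694380; N(φ) = a/√(1−e²sin²φ) = 6380285.404 m.
X = (N+h)·cosφ·cosλ = -4492163.759 m; Y = (N+h)·cosφ·sinλ = -4053885.877 m; Z = (N(1−e²)+h)·sinφ = 2009944.999 m.

X -4492160 m, Y -4053890 m, Z 2009940 m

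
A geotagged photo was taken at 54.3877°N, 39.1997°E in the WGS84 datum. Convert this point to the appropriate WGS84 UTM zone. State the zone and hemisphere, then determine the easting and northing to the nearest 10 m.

Zone 37N: E 512970 m, N 6026680 m

Longitude 39.1997° lies in the 6° band [36°, 42°), giving zone 37; latitude is north of the equator, so 37N.
Zone 37 central meridian λ₀ = 6×37 − 183 = 39°; Δλ = +0.1997°.
Transverse Mercator on WGS84 with k₀ = 0.9996 gives E = 512968.301 m, N = 6026677.122 m.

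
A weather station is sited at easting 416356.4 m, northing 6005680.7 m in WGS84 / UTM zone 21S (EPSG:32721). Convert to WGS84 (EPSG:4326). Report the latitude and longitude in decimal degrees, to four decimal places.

Zone 21S: λ₀ = -57°, k₀ = 0.9996, false easting 500000 m, false northing 10000000 m.
Meridian distance M = (N − FN)/k₀ = -3995917.7 m.
Inverse transverse Mercator on WGS84 gives φ = -36.08990040°, λ = -57.92910042°.

lat -36.0899°, lon -57.9291°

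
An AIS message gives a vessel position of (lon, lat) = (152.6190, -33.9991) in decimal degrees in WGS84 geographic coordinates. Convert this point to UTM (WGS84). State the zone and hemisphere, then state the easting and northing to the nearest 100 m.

Longitude 152.6190° lies in the 6° band [150°, 156°), giving zone 56; latitude is south of the equator, so 56S.
Zone 56 central meridian λ₀ = 6×56 − 183 = 153°; Δλ = -0.3810°.
Transverse Mercator on WGS84 with k₀ = 0.9996 gives E = 464815.007 m, N = 6237878.396 m.

Zone 56S: E 464800 m, N 6237900 m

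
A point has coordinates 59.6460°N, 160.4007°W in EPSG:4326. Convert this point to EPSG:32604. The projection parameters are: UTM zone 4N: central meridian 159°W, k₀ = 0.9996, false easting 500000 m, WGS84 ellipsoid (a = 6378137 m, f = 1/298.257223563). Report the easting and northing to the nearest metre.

E 421043 m, N 6612821 m

Zone 4 central meridian λ₀ = 6×4 − 183 = -159°; Δλ = -1.4007°.
Transverse Mercator on WGS84 with k₀ = 0.9996 gives E = 421042.891 m, N = 6612820.972 m.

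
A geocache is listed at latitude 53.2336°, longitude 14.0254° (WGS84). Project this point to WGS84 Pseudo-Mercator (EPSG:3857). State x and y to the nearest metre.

Web Mercator is spherical with R = a = 6378137 m.
x = R·λ = 6378137 × 0.244789409 = 1561300.386 m.
y = R·ln tan(π/4 + φ/2) = 6378137 × 1.101626546 = 7026325.034 m.

x 1561300 m, y 7026325 m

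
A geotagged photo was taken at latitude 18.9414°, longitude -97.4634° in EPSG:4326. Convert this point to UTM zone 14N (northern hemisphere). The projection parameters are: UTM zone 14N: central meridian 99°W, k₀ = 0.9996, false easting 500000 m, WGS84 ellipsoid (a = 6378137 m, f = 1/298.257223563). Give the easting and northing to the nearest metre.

E 661799 m, N 2095048 m

Zone 14 central meridian λ₀ = 6×14 − 183 = -99°; Δλ = +1.5366°.
Transverse Mercator on WGS84 with k₀ = 0.9996 gives E = 661798.927 m, N = 2095047.892 m.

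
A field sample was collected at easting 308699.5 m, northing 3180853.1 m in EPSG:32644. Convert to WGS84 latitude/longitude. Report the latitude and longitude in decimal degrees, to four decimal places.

Zone 44N: λ₀ = 81°, k₀ = 0.9996, false easting 500000 m.
Meridian distance M = (N − FN)/k₀ = 3182126.0 m.
Inverse transverse Mercator on WGS84 gives φ = 28.74090035°, λ = 79.04100034°.

lat 28.7409°, lon 79.0410°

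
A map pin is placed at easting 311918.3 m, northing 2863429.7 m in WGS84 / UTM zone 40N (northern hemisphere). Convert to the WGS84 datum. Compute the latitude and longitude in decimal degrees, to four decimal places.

Zone 40N: λ₀ = 57°, k₀ = 0.9996, false easting 500000 m.
Meridian distance M = (N − FN)/k₀ = 2864575.5 m.
Inverse transverse Mercator on WGS84 gives φ = 25.87720025°, λ = 55.12279964°.

lat 25.8772°, lon 55.1228°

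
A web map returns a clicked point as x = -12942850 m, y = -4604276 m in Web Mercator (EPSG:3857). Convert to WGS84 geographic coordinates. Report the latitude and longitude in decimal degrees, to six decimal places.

R = 6378137 m. λ = x/R = -116.26759975°.
φ = 2·arctan(exp(y/R)) − 90° = 2·arctan(0.48584) − 90° = -38.17569894°.

lat -38.175699°, lon -116.267600°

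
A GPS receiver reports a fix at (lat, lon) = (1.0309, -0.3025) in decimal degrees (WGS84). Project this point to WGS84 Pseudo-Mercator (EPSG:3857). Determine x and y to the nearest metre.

x -33674 m, y 114765 m

Web Mercator is spherical with R = a = 6378137 m.
x = R·λ = 6378137 × -0.005279621 = -33674.146 m.
y = R·ln tan(π/4 + φ/2) = 6378137 × 0.017993570 = 114765.455 m.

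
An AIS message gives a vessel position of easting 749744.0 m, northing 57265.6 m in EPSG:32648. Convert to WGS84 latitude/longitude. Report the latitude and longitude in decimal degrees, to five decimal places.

lat 0.51770°, lon 107.24390°

Zone 48N: λ₀ = 105°, k₀ = 0.9996, false easting 500000 m.
Meridian distance M = (N − FN)/k₀ = 57288.5 m.
Inverse transverse Mercator on WGS84 gives φ = 0.51769978°, λ = 107.24389968°.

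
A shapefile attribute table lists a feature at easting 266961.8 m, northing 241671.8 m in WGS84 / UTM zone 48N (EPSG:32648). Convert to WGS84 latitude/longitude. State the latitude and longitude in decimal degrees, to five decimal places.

Zone 48N: λ₀ = 105°, k₀ = 0.9996, false easting 500000 m.
Meridian distance M = (N − FN)/k₀ = 241768.5 m.
Inverse transverse Mercator on WGS84 gives φ = 2.18499963°, λ = 102.90469992°.

lat 2.18500°, lon 102.90470°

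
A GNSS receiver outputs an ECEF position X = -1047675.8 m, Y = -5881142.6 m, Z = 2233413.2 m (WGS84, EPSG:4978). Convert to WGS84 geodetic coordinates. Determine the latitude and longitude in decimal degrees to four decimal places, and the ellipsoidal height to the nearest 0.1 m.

lat 20.6259°, lon -100.1008°, h 2082.7 m

λ = atan2(Y, X) = -100.10080023°; p = √(X²+Y²) = 5973731.1 m.
Bowring's method on WGS84 (a = 6378137 m, b = 6356752.314 m) gives φ = 20.62590034°, h = 2082.734 m.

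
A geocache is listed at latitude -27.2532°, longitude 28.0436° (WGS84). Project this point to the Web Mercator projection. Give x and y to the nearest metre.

Web Mercator is spherical with R = a = 6378137 m.
x = R·λ = 6378137 × 0.489453154 = 3121799.272 m.
y = R·ln tan(π/4 + φ/2) = 6378137 × -0.494680737 = -3155141.515 m.

x 3121799 m, y -3155142 m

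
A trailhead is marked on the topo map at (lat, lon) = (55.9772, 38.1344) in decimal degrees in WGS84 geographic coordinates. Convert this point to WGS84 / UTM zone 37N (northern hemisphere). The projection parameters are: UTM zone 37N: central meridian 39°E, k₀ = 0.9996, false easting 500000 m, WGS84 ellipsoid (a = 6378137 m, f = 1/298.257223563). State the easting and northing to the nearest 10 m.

Zone 37 central meridian λ₀ = 6×37 − 183 = 39°; Δλ = -0.8656°.
Transverse Mercator on WGS84 with k₀ = 0.9996 gives E = 445983.409 m, N = 6203880.205 m.

E 445980 m, N 6203880 m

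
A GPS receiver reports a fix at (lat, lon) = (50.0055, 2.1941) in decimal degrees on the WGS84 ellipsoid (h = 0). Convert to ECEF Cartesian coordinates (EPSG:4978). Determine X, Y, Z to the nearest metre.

WGS84: a = 6378137 m, e² = 0.006694380; N(φ) = a/√(1−e²sin²φ) = 6390704.074 m.
X = (N+h)·cosφ·cosλ = 4104384.158 m; Y = (N+h)·cosφ·sinλ = 157251.266 m; Z = (N(1−e²)+h)·sinφ = 4863182.247 m.

X 4104384 m, Y 157251 m, Z 4863182 m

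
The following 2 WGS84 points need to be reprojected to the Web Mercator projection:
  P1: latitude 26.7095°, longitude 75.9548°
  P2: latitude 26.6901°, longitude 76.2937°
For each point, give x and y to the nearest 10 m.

Web Mercator: x = R·λ, y = R·ln tan(π/4+φ/2), R = 6378137 m.
P1 (26.7095°, 75.9548°) → (8455249.659, 3087224.258) m.
P2 (26.6901°, 76.2937°) → (8492975.835, 3084806.905) m.

P1: x 8455250 m, y 3087220 m; P2: x 8492980 m, y 3084810 m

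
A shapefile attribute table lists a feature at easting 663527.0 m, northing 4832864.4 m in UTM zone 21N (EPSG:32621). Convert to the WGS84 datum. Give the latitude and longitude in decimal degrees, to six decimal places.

Zone 21N: λ₀ = -57°, k₀ = 0.9996, false easting 500000 m.
Meridian distance M = (N − FN)/k₀ = 4834798.3 m.
Inverse transverse Mercator on WGS84 gives φ = 43.63080003°, λ = -54.97290028°.

lat 43.630800°, lon -54.972900°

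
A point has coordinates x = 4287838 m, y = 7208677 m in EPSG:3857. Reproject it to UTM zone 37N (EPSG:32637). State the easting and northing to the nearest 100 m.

Web Mercator inverse (R = 6378137 m) → φ = 54.20289916°, λ = 38.51830411°.
UTM 37N forward: E = 468578.914 m, N = 6006203.834 m.

E 468600 m, N 6006200 m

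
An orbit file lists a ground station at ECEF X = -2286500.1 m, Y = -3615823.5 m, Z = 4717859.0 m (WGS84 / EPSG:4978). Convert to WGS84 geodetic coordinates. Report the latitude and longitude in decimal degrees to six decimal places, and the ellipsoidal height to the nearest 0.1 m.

λ = atan2(Y, X) = -122.30760018°; p = √(X²+Y²) = 4278114.3 m.
Bowring's method on WGS84 (a = 6378137 m, b = 6356752.314 m) gives φ = 47.98989996°, h = 2333.960 m.

lat 47.989900°, lon -122.307600°, h 2334.0 m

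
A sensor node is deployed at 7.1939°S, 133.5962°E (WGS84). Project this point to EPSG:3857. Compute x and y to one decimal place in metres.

Web Mercator is spherical with R = a = 6378137 m.
x = R·λ = 6378137 × 2.331693558 = 14871860.956 m.
y = R·ln tan(π/4 + φ/2) = 6378137 × -0.125888441 = -802933.723 m.

x 14871861.0 m, y -802933.7 m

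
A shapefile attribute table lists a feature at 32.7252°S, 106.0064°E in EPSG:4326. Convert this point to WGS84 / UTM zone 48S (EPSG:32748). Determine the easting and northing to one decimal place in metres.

E 594306.1 m, N 6378729.0 m

Zone 48 central meridian λ₀ = 6×48 − 183 = 105°; Δλ = +1.0064°.
Transverse Mercator on WGS84 with k₀ = 0.9996 gives E = 594306.082 m, N = 6378728.955 m.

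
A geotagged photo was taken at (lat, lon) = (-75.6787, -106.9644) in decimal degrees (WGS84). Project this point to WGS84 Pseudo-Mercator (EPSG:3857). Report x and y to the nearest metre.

Web Mercator is spherical with R = a = 6378137 m.
x = R·λ = 6378137 × -1.866880962 = -11907222.541 m.
y = R·ln tan(π/4 + φ/2) = 6378137 × -2.074400738 = -13230812.097 m.

x -11907223 m, y -13230812 m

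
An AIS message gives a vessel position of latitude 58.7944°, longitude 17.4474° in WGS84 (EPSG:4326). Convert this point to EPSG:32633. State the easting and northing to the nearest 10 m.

E 641430 m, N 6519740 m

Zone 33 central meridian λ₀ = 6×33 − 183 = 15°; Δλ = +2.4474°.
Transverse Mercator on WGS84 with k₀ = 0.9996 gives E = 641426.184 m, N = 6519742.807 m.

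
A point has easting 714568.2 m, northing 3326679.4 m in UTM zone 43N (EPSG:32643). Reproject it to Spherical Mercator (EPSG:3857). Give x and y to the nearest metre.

x 8596714 m, y 3510287 m

Unproject from UTM 43N (λ₀ = 75°) → φ = 30.05240039°, λ = 77.22560000°.
Web Mercator (R = 6378137 m): x = 8596714.468 m, y = 3510287.204 m.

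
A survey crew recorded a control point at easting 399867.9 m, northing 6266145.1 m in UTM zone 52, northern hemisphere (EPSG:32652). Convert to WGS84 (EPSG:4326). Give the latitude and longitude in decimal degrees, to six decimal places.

lat 56.529000°, lon 127.372100°

Zone 52N: λ₀ = 129°, k₀ = 0.9996, false easting 500000 m.
Meridian distance M = (N − FN)/k₀ = 6268652.6 m.
Inverse transverse Mercator on WGS84 gives φ = 56.52899993°, λ = 127.37210030°.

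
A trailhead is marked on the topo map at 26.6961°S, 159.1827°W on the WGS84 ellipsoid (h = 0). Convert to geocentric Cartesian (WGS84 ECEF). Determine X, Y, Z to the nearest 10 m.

X -5329850 m, Y -2026460 m, Z -2848170 m

WGS84: a = 6378137 m, e² = 0.006694380; N(φ) = a/√(1−e²sin²φ) = 6382450.269 m.
X = (N+h)·cosφ·cosλ = -5329851.919 m; Y = (N+h)·cosφ·sinλ = -2026462.553 m; Z = (N(1−e²)+h)·sinφ = -2848172.790 m.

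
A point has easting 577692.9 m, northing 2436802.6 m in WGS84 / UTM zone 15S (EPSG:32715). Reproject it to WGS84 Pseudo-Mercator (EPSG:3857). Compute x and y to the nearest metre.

x -10144256 m, y -10498241 m

Unproject from UTM 15S (λ₀ = -93°) → φ = -68.17180004°, λ = -91.12739935°.
Web Mercator (R = 6378137 m): x = -10144255.693 m, y = -10498240.518 m.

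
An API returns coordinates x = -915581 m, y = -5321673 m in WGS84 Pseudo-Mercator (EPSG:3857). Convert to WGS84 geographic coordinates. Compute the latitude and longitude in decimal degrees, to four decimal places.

R = 6378137 m. λ = x/R = -8.22480406°.
φ = 2·arctan(exp(y/R)) − 90° = 2·arctan(0.43415) − 90° = -43.06370218°.

lat -43.0637°, lon -8.2248°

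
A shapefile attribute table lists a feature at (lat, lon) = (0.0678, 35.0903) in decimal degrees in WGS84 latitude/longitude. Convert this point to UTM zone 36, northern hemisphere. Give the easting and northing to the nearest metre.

Zone 36 central meridian λ₀ = 6×36 − 183 = 33°; Δλ = +2.0903°.
Transverse Mercator on WGS84 with k₀ = 0.9996 gives E = 732649.856 m, N = 7498.961 m.

E 732650 m, N 7499 m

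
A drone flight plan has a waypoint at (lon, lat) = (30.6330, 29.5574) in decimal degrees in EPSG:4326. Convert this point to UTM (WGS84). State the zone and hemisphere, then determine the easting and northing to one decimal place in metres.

Longitude 30.6330° lies in the 6° band [30°, 36°), giving zone 36; latitude is north of the equator, so 36N.
Zone 36 central meridian λ₀ = 6×36 − 183 = 33°; Δλ = -2.3670°.
Transverse Mercator on WGS84 with k₀ = 0.9996 gives E = 270668.375 m, N = 3272080.9495 m.

Zone 36N: E 270668.4 m, N 3272080.9 m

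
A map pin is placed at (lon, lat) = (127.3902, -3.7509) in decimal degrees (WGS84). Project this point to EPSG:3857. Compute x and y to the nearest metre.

x 14181012 m, y -417847 m

Web Mercator is spherical with R = a = 6378137 m.
x = R·λ = 6378137 × 2.223378425 = 14181012.196 m.
y = R·ln tan(π/4 + φ/2) = 6378137 × -0.065512366 = -417846.848 m.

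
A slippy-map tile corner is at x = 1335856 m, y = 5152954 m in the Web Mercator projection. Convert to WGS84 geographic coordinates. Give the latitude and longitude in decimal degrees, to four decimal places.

R = 6378137 m. λ = x/R = 12.00019862°.
φ = 2·arctan(exp(y/R)) − 90° = 2·arctan(2.24321) − 90° = 41.94640132°.

lat 41.9464°, lon 12.0002°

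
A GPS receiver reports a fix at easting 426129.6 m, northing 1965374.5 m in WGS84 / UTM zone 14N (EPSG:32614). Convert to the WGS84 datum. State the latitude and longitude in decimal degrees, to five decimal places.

Zone 14N: λ₀ = -99°, k₀ = 0.9996, false easting 500000 m.
Meridian distance M = (N − FN)/k₀ = 1966161.0 m.
Inverse transverse Mercator on WGS84 gives φ = 17.77449968°, λ = -99.69690042°.

lat 17.77450°, lon -99.69690°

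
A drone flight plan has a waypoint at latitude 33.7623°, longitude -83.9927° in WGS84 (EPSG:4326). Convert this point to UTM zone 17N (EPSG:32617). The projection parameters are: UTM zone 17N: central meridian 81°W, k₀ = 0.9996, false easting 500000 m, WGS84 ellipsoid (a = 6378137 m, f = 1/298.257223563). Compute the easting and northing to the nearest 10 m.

Zone 17 central meridian λ₀ = 6×17 − 183 = -81°; Δλ = -2.9927°.
Transverse Mercator on WGS84 with k₀ = 0.9996 gives E = 222814.673 m, N = 3739826.069 m.

E 222810 m, N 3739830 m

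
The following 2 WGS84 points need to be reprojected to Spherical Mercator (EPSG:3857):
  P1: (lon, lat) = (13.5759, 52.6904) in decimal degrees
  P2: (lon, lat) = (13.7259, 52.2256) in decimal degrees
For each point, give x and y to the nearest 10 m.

Web Mercator: x = R·λ, y = R·ln tan(π/4+φ/2), R = 6378137 m.
P1 (52.6904°, 13.5759°) → (1511262.275, 6925934.373) m.
P2 (52.2256°, 13.7259°) → (1527960.199, 6841020.069) m.

P1: x 1511260 m, y 6925930 m; P2: x 1527960 m, y 6841020 m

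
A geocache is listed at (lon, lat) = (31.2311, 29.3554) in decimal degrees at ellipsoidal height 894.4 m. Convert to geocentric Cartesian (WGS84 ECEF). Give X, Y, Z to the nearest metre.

WGS84: a = 6378137 m, e² = 0.006694380; N(φ) = a/√(1−e²sin²φ) = 6383273.772 m.
X = (N+h)·cosφ·cosλ = 4758034.999 m; Y = (N+h)·cosφ·sinλ = 2885099.489 m; Z = (N(1−e²)+h)·sinφ = 3108733.292 m.

X 4758035 m, Y 2885099 m, Z 3108733 m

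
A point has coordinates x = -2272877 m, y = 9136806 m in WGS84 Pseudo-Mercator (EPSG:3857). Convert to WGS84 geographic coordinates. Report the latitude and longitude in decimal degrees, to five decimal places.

R = 6378137 m. λ = x/R = -20.41760148°.
φ = 2·arctan(exp(y/R)) − 90° = 2·arctan(4.18924) − 90° = 63.14870122°.

lat 63.14870°, lon -20.41760°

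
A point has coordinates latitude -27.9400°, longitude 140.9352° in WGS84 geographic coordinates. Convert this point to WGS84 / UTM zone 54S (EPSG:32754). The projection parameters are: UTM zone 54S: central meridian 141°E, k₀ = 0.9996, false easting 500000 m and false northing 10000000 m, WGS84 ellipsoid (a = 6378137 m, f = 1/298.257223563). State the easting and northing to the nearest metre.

Zone 54 central meridian λ₀ = 6×54 − 183 = 141°; Δλ = -0.0648°.
Transverse Mercator on WGS84 with k₀ = 0.9996 gives E = 493625.174 m, N = 6909442.419 m.

E 493625 m, N 6909442 m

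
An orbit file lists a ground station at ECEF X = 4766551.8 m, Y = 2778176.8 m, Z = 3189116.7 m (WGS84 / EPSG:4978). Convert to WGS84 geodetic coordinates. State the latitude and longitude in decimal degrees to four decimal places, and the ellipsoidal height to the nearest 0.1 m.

λ = atan2(Y, X) = 30.23569968°; p = √(X²+Y²) = 5517090.0 m.
Bowring's method on WGS84 (a = 6378137 m, b = 6356752.314 m) gives φ = 30.19680038°, h = -261.620 m.

lat 30.1968°, lon 30.2357°, h -261.6 m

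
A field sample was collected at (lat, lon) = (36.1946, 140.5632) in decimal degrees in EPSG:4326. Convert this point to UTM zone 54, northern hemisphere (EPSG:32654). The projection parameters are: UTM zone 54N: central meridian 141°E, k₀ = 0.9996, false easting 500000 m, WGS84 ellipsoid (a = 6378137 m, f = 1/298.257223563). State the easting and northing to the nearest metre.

E 460729 m, N 4005621 m

Zone 54 central meridian λ₀ = 6×54 − 183 = 141°; Δλ = -0.4368°.
Transverse Mercator on WGS84 with k₀ = 0.9996 gives E = 460729.085 m, N = 4005621.188 m.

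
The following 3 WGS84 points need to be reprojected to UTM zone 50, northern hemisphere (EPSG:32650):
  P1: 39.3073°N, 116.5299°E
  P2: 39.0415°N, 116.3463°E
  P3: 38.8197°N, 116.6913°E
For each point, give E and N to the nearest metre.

UTM zone 50N: λ₀ = 117°, k₀ = 0.9996.
P1 (39.3073°, 116.5299°) → (459469.794, 4350984.226) m.
P2 (39.0415°, 116.3463°) → (443427.796, 4321585.181) m.
P3 (38.8197°, 116.6913°) → (473201.390, 4296814.064) m.

P1: E 459470 m, N 4350984 m; P2: E 443428 m, N 4321585 m; P3: E 473201 m, N 4296814 m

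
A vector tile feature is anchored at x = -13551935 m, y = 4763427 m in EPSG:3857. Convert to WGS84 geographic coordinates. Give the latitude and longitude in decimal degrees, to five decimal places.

R = 6378137 m. λ = x/R = -121.73910340°.
φ = 2·arctan(exp(y/R)) − 90° = 2·arctan(2.11031) − 90° = 39.29090295°.

lat 39.29090°, lon -121.73910°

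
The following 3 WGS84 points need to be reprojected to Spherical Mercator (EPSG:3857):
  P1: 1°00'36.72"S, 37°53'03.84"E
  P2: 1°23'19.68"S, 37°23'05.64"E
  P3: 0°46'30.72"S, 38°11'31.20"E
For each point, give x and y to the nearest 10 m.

P1: x 4217270 m, y -112460 m; P2: x 4161670 m, y -154620 m; P3: x 4251510 m, y -86300 m

Web Mercator: x = R·λ, y = R·ln tan(π/4+φ/2), R = 6378137 m.
P1 (-1.0102°, 37.8844°) → (4217272.117, -112460.776) m.
P2 (-1.3888°, 37.3849°) → (4161668.031, -154615.650) m.
P3 (-0.7752°, 38.1920°) → (4251513.992, -86297.502) m.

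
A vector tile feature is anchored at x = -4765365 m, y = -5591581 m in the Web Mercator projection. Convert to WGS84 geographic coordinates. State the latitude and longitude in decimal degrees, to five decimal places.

lat -44.80950°, lon -42.80800°

R = 6378137 m. λ = x/R = -42.80800214°.
φ = 2·arctan(exp(y/R)) − 90° = 2·arctan(0.41616) − 90° = -44.80950095°.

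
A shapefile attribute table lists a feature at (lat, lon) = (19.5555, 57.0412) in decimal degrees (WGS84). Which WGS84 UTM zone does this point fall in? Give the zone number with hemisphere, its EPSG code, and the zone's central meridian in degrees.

Zone 40N (EPSG:32640), central meridian 57°

UTM zone = ⌊(λ + 180)/6⌋ + 1; 57.0412° ∈ [54°, 60°) → zone 40.
Hemisphere: N (φ ≥ 0).
Central meridian λ₀ = 6×40 − 183 = 57°.
EPSG code: 32640.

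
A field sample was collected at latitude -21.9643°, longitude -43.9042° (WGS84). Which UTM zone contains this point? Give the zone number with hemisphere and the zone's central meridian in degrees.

Zone 23S, central meridian -45°

UTM zone = ⌊(λ + 180)/6⌋ + 1; -43.9042° ∈ [-48°, -42°) → zone 23.
Hemisphere: S (φ < 0).
Central meridian λ₀ = 6×23 − 183 = -45°.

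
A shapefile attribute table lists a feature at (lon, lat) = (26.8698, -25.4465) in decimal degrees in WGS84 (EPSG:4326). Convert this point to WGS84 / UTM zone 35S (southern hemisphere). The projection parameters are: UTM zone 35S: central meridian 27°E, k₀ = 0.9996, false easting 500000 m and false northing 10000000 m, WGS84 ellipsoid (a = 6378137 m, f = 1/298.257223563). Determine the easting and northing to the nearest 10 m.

E 486910 m, N 7185600 m

Zone 35 central meridian λ₀ = 6×35 − 183 = 27°; Δλ = -0.1302°.
Transverse Mercator on WGS84 with k₀ = 0.9996 gives E = 486909.427 m, N = 7185604.062 m.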